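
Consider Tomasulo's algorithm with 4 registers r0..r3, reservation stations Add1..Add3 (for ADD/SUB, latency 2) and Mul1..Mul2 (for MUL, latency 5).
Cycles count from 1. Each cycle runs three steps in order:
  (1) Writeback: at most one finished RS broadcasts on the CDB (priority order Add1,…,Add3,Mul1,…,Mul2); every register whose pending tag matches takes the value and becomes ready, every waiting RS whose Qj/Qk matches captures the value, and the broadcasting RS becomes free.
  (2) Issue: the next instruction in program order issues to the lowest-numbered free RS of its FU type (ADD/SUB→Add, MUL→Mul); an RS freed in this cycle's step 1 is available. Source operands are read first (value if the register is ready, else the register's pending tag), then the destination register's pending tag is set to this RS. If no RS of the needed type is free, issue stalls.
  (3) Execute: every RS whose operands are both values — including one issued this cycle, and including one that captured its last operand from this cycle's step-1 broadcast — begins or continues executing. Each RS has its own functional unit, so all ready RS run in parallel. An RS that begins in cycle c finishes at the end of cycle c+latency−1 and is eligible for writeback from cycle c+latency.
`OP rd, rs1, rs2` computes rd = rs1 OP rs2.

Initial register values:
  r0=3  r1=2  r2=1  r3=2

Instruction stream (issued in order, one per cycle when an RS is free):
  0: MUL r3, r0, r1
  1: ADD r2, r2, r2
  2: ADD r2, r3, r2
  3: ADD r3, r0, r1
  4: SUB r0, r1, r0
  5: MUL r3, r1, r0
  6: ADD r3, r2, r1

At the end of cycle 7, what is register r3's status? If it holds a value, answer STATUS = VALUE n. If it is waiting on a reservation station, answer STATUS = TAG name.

cycle 1: issue MUL r3<-Mul1 // r0:3,r1:2,r2:1,r3:Mul1
cycle 2: issue ADD r2<-Add1 // r0:3,r1:2,r2:Add1,r3:Mul1
cycle 3: issue ADD r2<-Add2 // r0:3,r1:2,r2:Add2,r3:Mul1
cycle 4: CDB Add1=2; issue ADD r3<-Add1 // r0:3,r1:2,r2:Add2,r3:Add1
cycle 5: issue SUB r0<-Add3 // r0:Add3,r1:2,r2:Add2,r3:Add1
cycle 6: CDB Add1=5; issue MUL r3<-Mul2 // r0:Add3,r1:2,r2:Add2,r3:Mul2
cycle 7: CDB Add3=-1; issue ADD r3<-Add1 // r0:-1,r1:2,r2:Add2,r3:Add1

STATUS = TAG Add1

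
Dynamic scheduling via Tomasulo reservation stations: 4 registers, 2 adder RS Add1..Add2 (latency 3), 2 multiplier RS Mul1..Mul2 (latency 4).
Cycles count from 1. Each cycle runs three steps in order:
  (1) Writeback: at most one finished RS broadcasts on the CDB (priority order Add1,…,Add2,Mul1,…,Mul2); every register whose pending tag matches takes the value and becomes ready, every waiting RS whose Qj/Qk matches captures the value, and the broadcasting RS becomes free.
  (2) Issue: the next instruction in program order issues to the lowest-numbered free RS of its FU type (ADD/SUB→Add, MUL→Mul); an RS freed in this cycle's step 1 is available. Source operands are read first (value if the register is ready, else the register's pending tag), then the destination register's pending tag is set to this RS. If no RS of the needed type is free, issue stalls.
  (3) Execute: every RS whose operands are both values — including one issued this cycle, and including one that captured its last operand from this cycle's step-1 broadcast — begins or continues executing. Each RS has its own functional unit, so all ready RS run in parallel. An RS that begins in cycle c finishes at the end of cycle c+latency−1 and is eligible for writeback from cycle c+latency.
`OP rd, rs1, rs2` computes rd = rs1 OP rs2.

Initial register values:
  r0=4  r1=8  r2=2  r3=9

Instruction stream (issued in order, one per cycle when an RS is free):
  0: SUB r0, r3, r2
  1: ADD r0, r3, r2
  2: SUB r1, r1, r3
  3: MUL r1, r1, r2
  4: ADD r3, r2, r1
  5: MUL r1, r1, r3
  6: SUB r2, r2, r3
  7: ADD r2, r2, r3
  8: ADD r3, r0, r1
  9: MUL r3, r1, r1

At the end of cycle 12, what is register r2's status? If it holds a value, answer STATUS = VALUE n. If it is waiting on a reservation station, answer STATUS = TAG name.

STATUS = TAG Add1

c1: issue SUB r0<-Add1 | r0:Add1,r1:8,r2:2,r3:9
c2: issue ADD r0<-Add2 | r0:Add2,r1:8,r2:2,r3:9
c3: stall | r0:Add2,r1:8,r2:2,r3:9
c4: CDB Add1=7; issue SUB r1<-Add1 | r0:Add2,r1:Add1,r2:2,r3:9
c5: CDB Add2=11; issue MUL r1<-Mul1 | r0:11,r1:Mul1,r2:2,r3:9
c6: issue ADD r3<-Add2 | r0:11,r1:Mul1,r2:2,r3:Add2
c7: CDB Add1=-1; issue MUL r1<-Mul2 | r0:11,r1:Mul2,r2:2,r3:Add2
c8: issue SUB r2<-Add1 | r0:11,r1:Mul2,r2:Add1,r3:Add2
c9: stall | r0:11,r1:Mul2,r2:Add1,r3:Add2
c10: stall | r0:11,r1:Mul2,r2:Add1,r3:Add2
c11: CDB Mul1=-2; stall | r0:11,r1:Mul2,r2:Add1,r3:Add2
c12: stall | r0:11,r1:Mul2,r2:Add1,r3:Add2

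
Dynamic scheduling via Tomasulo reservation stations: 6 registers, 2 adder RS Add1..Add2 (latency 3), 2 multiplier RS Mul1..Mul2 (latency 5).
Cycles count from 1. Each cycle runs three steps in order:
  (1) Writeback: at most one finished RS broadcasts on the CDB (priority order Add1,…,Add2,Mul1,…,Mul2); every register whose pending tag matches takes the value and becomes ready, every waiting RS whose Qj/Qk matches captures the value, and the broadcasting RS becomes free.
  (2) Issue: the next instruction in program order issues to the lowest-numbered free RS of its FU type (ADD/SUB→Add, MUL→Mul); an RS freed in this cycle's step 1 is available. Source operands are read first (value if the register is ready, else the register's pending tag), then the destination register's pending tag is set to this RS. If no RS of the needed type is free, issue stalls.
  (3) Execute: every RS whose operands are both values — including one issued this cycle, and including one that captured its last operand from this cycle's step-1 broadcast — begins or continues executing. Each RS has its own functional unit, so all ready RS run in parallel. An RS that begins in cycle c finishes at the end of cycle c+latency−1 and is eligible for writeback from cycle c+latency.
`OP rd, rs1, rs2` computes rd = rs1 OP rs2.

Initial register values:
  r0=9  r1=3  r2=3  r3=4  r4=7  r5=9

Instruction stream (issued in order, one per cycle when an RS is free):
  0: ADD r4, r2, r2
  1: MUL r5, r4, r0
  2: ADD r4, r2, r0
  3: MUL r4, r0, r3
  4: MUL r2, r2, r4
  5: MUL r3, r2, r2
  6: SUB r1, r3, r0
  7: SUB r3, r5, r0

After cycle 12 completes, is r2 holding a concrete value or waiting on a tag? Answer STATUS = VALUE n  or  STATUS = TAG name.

STATUS = TAG Mul1

c1: issue ADD r4<-Add1 | r0:9,r1:3,r2:3,r3:4,r4:Add1,r5:9
c2: issue MUL r5<-Mul1 | r0:9,r1:3,r2:3,r3:4,r4:Add1,r5:Mul1
c3: issue ADD r4<-Add2 | r0:9,r1:3,r2:3,r3:4,r4:Add2,r5:Mul1
c4: CDB Add1=6; issue MUL r4<-Mul2 | r0:9,r1:3,r2:3,r3:4,r4:Mul2,r5:Mul1
c5: stall | r0:9,r1:3,r2:3,r3:4,r4:Mul2,r5:Mul1
c6: CDB Add2=12; stall | r0:9,r1:3,r2:3,r3:4,r4:Mul2,r5:Mul1
c7: stall | r0:9,r1:3,r2:3,r3:4,r4:Mul2,r5:Mul1
c8: stall | r0:9,r1:3,r2:3,r3:4,r4:Mul2,r5:Mul1
c9: CDB Mul1=54; issue MUL r2<-Mul1 | r0:9,r1:3,r2:Mul1,r3:4,r4:Mul2,r5:54
c10: CDB Mul2=36; issue MUL r3<-Mul2 | r0:9,r1:3,r2:Mul1,r3:Mul2,r4:36,r5:54
c11: issue SUB r1<-Add1 | r0:9,r1:Add1,r2:Mul1,r3:Mul2,r4:36,r5:54
c12: issue SUB r3<-Add2 | r0:9,r1:Add1,r2:Mul1,r3:Add2,r4:36,r5:54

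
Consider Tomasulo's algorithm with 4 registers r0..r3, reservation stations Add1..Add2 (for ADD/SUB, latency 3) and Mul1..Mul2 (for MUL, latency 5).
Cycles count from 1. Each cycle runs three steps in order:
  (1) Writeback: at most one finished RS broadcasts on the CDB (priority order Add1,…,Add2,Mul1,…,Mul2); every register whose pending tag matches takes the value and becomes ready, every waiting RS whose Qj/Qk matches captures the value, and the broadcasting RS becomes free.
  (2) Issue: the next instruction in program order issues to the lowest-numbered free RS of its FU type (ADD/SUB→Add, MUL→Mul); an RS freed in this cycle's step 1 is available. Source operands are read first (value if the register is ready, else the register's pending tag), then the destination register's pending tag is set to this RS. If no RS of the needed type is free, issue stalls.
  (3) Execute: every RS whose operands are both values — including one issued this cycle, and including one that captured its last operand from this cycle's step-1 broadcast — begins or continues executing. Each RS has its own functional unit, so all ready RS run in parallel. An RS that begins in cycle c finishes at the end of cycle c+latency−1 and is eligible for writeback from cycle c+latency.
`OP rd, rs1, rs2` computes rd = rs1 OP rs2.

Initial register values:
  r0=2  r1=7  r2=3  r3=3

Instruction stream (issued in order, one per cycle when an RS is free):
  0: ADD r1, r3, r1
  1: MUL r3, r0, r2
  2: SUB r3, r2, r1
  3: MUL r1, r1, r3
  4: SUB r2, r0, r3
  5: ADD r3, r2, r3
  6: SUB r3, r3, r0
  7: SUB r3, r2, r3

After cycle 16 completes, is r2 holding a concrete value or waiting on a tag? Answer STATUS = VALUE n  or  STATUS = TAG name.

STATUS = VALUE 9

c1: issue ADD r1<-Add1 | r0:2,r1:Add1,r2:3,r3:3
c2: issue MUL r3<-Mul1 | r0:2,r1:Add1,r2:3,r3:Mul1
c3: issue SUB r3<-Add2 | r0:2,r1:Add1,r2:3,r3:Add2
c4: CDB Add1=10; issue MUL r1<-Mul2 | r0:2,r1:Mul2,r2:3,r3:Add2
c5: issue SUB r2<-Add1 | r0:2,r1:Mul2,r2:Add1,r3:Add2
c6: stall | r0:2,r1:Mul2,r2:Add1,r3:Add2
c7: CDB Add2=-7; issue ADD r3<-Add2 | r0:2,r1:Mul2,r2:Add1,r3:Add2
c8: CDB Mul1=6; stall | r0:2,r1:Mul2,r2:Add1,r3:Add2
c9: stall | r0:2,r1:Mul2,r2:Add1,r3:Add2
c10: CDB Add1=9; issue SUB r3<-Add1 | r0:2,r1:Mul2,r2:9,r3:Add1
c11: stall | r0:2,r1:Mul2,r2:9,r3:Add1
c12: CDB Mul2=-70; stall | r0:2,r1:-70,r2:9,r3:Add1
c13: CDB Add2=2; issue SUB r3<-Add2 | r0:2,r1:-70,r2:9,r3:Add2
c14: - | r0:2,r1:-70,r2:9,r3:Add2
c15: - | r0:2,r1:-70,r2:9,r3:Add2
c16: CDB Add1=0 | r0:2,r1:-70,r2:9,r3:Add2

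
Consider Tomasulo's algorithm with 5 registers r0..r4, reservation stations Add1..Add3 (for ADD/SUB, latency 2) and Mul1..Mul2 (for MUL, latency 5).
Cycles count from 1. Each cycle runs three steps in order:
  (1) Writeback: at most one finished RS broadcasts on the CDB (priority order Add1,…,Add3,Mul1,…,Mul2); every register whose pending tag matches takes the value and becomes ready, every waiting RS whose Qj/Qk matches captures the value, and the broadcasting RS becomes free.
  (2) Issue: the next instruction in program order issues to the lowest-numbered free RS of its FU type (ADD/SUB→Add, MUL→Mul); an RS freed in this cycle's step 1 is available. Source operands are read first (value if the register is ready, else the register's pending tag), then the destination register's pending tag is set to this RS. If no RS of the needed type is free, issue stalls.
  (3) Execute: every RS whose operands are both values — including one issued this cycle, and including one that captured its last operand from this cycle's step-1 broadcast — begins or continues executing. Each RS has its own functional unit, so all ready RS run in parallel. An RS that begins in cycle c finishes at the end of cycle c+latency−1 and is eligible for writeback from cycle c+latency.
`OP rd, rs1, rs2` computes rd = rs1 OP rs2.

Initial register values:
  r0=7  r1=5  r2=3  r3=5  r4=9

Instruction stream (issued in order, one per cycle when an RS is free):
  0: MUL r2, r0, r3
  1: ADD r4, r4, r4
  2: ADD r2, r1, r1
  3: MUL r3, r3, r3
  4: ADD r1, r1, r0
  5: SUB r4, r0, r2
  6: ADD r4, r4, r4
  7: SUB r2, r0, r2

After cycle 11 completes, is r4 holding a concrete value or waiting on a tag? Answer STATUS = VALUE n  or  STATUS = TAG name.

c1: issue MUL r2<-Mul1 | r0:7,r1:5,r2:Mul1,r3:5,r4:9
c2: issue ADD r4<-Add1 | r0:7,r1:5,r2:Mul1,r3:5,r4:Add1
c3: issue ADD r2<-Add2 | r0:7,r1:5,r2:Add2,r3:5,r4:Add1
c4: CDB Add1=18; issue MUL r3<-Mul2 | r0:7,r1:5,r2:Add2,r3:Mul2,r4:18
c5: CDB Add2=10; issue ADD r1<-Add1 | r0:7,r1:Add1,r2:10,r3:Mul2,r4:18
c6: CDB Mul1=35; issue SUB r4<-Add2 | r0:7,r1:Add1,r2:10,r3:Mul2,r4:Add2
c7: CDB Add1=12; issue ADD r4<-Add1 | r0:7,r1:12,r2:10,r3:Mul2,r4:Add1
c8: CDB Add2=-3; issue SUB r2<-Add2 | r0:7,r1:12,r2:Add2,r3:Mul2,r4:Add1
c9: CDB Mul2=25 | r0:7,r1:12,r2:Add2,r3:25,r4:Add1
c10: CDB Add1=-6 | r0:7,r1:12,r2:Add2,r3:25,r4:-6
c11: CDB Add2=-3 | r0:7,r1:12,r2:-3,r3:25,r4:-6

STATUS = VALUE -6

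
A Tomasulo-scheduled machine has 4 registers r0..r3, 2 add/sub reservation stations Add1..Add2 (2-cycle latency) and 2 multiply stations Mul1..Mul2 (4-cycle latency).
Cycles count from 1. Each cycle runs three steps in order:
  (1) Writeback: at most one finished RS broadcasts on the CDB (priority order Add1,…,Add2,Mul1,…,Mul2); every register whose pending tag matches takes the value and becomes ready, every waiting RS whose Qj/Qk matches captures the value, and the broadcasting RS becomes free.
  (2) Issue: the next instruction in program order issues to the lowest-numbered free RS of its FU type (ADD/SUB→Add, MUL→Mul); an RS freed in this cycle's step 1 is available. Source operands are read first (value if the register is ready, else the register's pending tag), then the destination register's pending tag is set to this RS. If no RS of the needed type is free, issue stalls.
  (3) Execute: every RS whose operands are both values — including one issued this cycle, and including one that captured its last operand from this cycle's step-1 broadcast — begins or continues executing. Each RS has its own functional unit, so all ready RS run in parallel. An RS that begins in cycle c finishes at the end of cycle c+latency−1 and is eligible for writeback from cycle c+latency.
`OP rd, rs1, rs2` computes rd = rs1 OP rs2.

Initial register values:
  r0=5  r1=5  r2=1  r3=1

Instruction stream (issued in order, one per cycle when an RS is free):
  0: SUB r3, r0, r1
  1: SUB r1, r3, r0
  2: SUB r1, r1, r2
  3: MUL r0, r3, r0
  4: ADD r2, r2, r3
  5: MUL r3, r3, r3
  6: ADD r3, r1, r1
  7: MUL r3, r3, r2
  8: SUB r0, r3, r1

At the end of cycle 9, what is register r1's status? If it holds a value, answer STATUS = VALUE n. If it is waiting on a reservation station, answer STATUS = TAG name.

  c1: issue SUB r3<-Add1  regs: r0:5,r1:5,r2:1,r3:Add1
  c2: issue SUB r1<-Add2  regs: r0:5,r1:Add2,r2:1,r3:Add1
  c3: CDB Add1=0; issue SUB r1<-Add1  regs: r0:5,r1:Add1,r2:1,r3:0
  c4: issue MUL r0<-Mul1  regs: r0:Mul1,r1:Add1,r2:1,r3:0
  c5: CDB Add2=-5; issue ADD r2<-Add2  regs: r0:Mul1,r1:Add1,r2:Add2,r3:0
  c6: issue MUL r3<-Mul2  regs: r0:Mul1,r1:Add1,r2:Add2,r3:Mul2
  c7: CDB Add1=-6; issue ADD r3<-Add1  regs: r0:Mul1,r1:-6,r2:Add2,r3:Add1
  c8: CDB Add2=1; stall  regs: r0:Mul1,r1:-6,r2:1,r3:Add1
  c9: CDB Add1=-12; stall  regs: r0:Mul1,r1:-6,r2:1,r3:-12

STATUS = VALUE -6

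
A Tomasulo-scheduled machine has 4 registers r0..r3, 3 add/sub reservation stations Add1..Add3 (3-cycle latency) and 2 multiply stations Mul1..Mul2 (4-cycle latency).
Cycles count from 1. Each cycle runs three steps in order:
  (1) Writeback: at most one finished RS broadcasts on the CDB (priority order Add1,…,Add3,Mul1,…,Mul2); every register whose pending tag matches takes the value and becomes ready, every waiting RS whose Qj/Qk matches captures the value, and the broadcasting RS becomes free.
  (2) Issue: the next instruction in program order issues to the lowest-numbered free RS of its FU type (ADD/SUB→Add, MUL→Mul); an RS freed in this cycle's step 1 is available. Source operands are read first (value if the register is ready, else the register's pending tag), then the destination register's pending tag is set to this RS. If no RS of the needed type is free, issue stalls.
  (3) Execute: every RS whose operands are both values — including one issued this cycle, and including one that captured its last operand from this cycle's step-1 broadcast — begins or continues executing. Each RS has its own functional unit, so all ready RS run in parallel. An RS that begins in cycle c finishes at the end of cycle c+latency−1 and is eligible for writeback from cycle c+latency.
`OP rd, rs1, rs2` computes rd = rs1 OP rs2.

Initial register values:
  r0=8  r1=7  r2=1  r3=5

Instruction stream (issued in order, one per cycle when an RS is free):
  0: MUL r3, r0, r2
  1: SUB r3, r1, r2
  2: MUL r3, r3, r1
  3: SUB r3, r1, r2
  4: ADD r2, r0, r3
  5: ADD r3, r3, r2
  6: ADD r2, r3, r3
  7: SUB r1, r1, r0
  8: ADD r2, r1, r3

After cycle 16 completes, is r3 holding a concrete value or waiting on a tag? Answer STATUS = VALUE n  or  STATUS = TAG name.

STATUS = VALUE 20

  c1: issue MUL r3<-Mul1  regs: r0:8,r1:7,r2:1,r3:Mul1
  c2: issue SUB r3<-Add1  regs: r0:8,r1:7,r2:1,r3:Add1
  c3: issue MUL r3<-Mul2  regs: r0:8,r1:7,r2:1,r3:Mul2
  c4: issue SUB r3<-Add2  regs: r0:8,r1:7,r2:1,r3:Add2
  c5: CDB Add1=6; issue ADD r2<-Add1  regs: r0:8,r1:7,r2:Add1,r3:Add2
  c6: CDB Mul1=8; issue ADD r3<-Add3  regs: r0:8,r1:7,r2:Add1,r3:Add3
  c7: CDB Add2=6; issue ADD r2<-Add2  regs: r0:8,r1:7,r2:Add2,r3:Add3
  c8: stall  regs: r0:8,r1:7,r2:Add2,r3:Add3
  c9: CDB Mul2=42; stall  regs: r0:8,r1:7,r2:Add2,r3:Add3
  c10: CDB Add1=14; issue SUB r1<-Add1  regs: r0:8,r1:Add1,r2:Add2,r3:Add3
  c11: stall  regs: r0:8,r1:Add1,r2:Add2,r3:Add3
  c12: stall  regs: r0:8,r1:Add1,r2:Add2,r3:Add3
  c13: CDB Add1=-1; issue ADD r2<-Add1  regs: r0:8,r1:-1,r2:Add1,r3:Add3
  c14: CDB Add3=20  regs: r0:8,r1:-1,r2:Add1,r3:20
  c15: -  regs: r0:8,r1:-1,r2:Add1,r3:20
  c16: -  regs: r0:8,r1:-1,r2:Add1,r3:20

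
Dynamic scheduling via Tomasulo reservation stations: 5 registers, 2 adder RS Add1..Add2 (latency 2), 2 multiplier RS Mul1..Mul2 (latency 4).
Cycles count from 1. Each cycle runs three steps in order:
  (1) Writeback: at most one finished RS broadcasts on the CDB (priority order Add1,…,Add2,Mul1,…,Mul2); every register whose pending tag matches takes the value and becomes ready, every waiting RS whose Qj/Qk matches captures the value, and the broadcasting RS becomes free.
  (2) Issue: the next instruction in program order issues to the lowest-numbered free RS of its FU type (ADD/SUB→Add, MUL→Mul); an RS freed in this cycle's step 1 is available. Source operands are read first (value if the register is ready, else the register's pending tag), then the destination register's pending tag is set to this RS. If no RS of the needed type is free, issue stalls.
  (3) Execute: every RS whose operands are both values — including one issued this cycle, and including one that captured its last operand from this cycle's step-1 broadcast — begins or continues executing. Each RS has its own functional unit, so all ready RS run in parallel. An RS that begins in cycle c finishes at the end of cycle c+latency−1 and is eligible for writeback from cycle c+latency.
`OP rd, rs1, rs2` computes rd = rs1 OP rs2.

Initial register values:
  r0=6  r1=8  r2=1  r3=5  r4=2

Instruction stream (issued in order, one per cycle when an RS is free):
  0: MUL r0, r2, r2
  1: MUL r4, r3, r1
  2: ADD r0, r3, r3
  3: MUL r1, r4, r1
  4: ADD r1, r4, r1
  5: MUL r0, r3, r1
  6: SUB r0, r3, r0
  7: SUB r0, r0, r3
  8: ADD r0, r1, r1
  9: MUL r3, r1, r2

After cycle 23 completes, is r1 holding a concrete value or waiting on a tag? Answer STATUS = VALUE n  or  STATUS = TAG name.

  c1: issue MUL r0<-Mul1  regs: r0:Mul1,r1:8,r2:1,r3:5,r4:2
  c2: issue MUL r4<-Mul2  regs: r0:Mul1,r1:8,r2:1,r3:5,r4:Mul2
  c3: issue ADD r0<-Add1  regs: r0:Add1,r1:8,r2:1,r3:5,r4:Mul2
  c4: stall  regs: r0:Add1,r1:8,r2:1,r3:5,r4:Mul2
  c5: CDB Add1=10; stall  regs: r0:10,r1:8,r2:1,r3:5,r4:Mul2
  c6: CDB Mul1=1; issue MUL r1<-Mul1  regs: r0:10,r1:Mul1,r2:1,r3:5,r4:Mul2
  c7: CDB Mul2=40; issue ADD r1<-Add1  regs: r0:10,r1:Add1,r2:1,r3:5,r4:40
  c8: issue MUL r0<-Mul2  regs: r0:Mul2,r1:Add1,r2:1,r3:5,r4:40
  c9: issue SUB r0<-Add2  regs: r0:Add2,r1:Add1,r2:1,r3:5,r4:40
  c10: stall  regs: r0:Add2,r1:Add1,r2:1,r3:5,r4:40
  c11: CDB Mul1=320; stall  regs: r0:Add2,r1:Add1,r2:1,r3:5,r4:40
  c12: stall  regs: r0:Add2,r1:Add1,r2:1,r3:5,r4:40
  c13: CDB Add1=360; issue SUB r0<-Add1  regs: r0:Add1,r1:360,r2:1,r3:5,r4:40
  c14: stall  regs: r0:Add1,r1:360,r2:1,r3:5,r4:40
  c15: stall  regs: r0:Add1,r1:360,r2:1,r3:5,r4:40
  c16: stall  regs: r0:Add1,r1:360,r2:1,r3:5,r4:40
  c17: CDB Mul2=1800; stall  regs: r0:Add1,r1:360,r2:1,r3:5,r4:40
  c18: stall  regs: r0:Add1,r1:360,r2:1,r3:5,r4:40
  c19: CDB Add2=-1795; issue ADD r0<-Add2  regs: r0:Add2,r1:360,r2:1,r3:5,r4:40
  c20: issue MUL r3<-Mul1  regs: r0:Add2,r1:360,r2:1,r3:Mul1,r4:40
  c21: CDB Add1=-1800  regs: r0:Add2,r1:360,r2:1,r3:Mul1,r4:40
  c22: CDB Add2=720  regs: r0:720,r1:360,r2:1,r3:Mul1,r4:40
  c23: -  regs: r0:720,r1:360,r2:1,r3:Mul1,r4:40

STATUS = VALUE 360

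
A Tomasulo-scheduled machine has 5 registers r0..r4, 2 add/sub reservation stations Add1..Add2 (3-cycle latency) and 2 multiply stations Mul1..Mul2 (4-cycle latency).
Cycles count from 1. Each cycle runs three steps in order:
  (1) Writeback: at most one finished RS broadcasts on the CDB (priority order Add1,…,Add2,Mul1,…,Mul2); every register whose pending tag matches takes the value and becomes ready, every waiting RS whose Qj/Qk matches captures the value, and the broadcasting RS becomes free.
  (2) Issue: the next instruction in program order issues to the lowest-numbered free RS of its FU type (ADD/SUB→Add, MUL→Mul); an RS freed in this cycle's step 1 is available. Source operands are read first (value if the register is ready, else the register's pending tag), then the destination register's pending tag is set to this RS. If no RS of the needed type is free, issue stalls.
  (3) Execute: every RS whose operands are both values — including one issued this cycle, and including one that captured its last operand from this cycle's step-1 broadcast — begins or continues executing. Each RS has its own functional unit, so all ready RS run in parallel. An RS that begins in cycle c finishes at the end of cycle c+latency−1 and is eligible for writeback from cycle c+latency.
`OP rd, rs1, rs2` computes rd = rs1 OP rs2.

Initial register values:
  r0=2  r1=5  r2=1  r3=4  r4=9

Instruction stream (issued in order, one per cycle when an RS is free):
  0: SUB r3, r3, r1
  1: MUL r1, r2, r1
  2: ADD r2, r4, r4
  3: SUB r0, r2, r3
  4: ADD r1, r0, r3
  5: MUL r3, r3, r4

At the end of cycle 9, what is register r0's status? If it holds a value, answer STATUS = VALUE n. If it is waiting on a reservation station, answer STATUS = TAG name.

STATUS = VALUE 19

cycle 1: issue SUB r3<-Add1 // r0:2,r1:5,r2:1,r3:Add1,r4:9
cycle 2: issue MUL r1<-Mul1 // r0:2,r1:Mul1,r2:1,r3:Add1,r4:9
cycle 3: issue ADD r2<-Add2 // r0:2,r1:Mul1,r2:Add2,r3:Add1,r4:9
cycle 4: CDB Add1=-1; issue SUB r0<-Add1 // r0:Add1,r1:Mul1,r2:Add2,r3:-1,r4:9
cycle 5: stall // r0:Add1,r1:Mul1,r2:Add2,r3:-1,r4:9
cycle 6: CDB Add2=18; issue ADD r1<-Add2 // r0:Add1,r1:Add2,r2:18,r3:-1,r4:9
cycle 7: CDB Mul1=5; issue MUL r3<-Mul1 // r0:Add1,r1:Add2,r2:18,r3:Mul1,r4:9
cycle 8: - // r0:Add1,r1:Add2,r2:18,r3:Mul1,r4:9
cycle 9: CDB Add1=19 // r0:19,r1:Add2,r2:18,r3:Mul1,r4:9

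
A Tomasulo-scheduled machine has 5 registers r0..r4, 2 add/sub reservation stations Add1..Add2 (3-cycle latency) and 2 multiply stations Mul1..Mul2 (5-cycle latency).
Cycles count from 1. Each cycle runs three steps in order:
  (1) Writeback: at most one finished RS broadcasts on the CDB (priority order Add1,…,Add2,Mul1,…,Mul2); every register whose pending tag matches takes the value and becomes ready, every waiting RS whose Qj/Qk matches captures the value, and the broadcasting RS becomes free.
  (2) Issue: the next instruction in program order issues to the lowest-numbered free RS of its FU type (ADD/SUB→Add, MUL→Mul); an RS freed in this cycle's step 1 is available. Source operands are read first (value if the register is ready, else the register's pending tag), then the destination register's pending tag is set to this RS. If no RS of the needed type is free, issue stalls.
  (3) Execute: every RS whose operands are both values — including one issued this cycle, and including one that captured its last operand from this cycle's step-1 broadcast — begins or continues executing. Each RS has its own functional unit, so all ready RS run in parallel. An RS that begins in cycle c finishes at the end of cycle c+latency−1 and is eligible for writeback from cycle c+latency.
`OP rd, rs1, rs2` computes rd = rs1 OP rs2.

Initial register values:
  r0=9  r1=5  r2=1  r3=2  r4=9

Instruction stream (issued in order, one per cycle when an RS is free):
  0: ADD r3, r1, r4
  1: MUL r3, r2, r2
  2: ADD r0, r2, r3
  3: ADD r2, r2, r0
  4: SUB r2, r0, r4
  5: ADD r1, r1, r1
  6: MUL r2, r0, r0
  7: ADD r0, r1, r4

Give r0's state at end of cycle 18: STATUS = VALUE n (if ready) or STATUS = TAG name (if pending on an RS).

  c1: issue ADD r3<-Add1  regs: r0:9,r1:5,r2:1,r3:Add1,r4:9
  c2: issue MUL r3<-Mul1  regs: r0:9,r1:5,r2:1,r3:Mul1,r4:9
  c3: issue ADD r0<-Add2  regs: r0:Add2,r1:5,r2:1,r3:Mul1,r4:9
  c4: CDB Add1=14; issue ADD r2<-Add1  regs: r0:Add2,r1:5,r2:Add1,r3:Mul1,r4:9
  c5: stall  regs: r0:Add2,r1:5,r2:Add1,r3:Mul1,r4:9
  c6: stall  regs: r0:Add2,r1:5,r2:Add1,r3:Mul1,r4:9
  c7: CDB Mul1=1; stall  regs: r0:Add2,r1:5,r2:Add1,r3:1,r4:9
  c8: stall  regs: r0:Add2,r1:5,r2:Add1,r3:1,r4:9
  c9: stall  regs: r0:Add2,r1:5,r2:Add1,r3:1,r4:9
  c10: CDB Add2=2; issue SUB r2<-Add2  regs: r0:2,r1:5,r2:Add2,r3:1,r4:9
  c11: stall  regs: r0:2,r1:5,r2:Add2,r3:1,r4:9
  c12: stall  regs: r0:2,r1:5,r2:Add2,r3:1,r4:9
  c13: CDB Add1=3; issue ADD r1<-Add1  regs: r0:2,r1:Add1,r2:Add2,r3:1,r4:9
  c14: CDB Add2=-7; issue MUL r2<-Mul1  regs: r0:2,r1:Add1,r2:Mul1,r3:1,r4:9
  c15: issue ADD r0<-Add2  regs: r0:Add2,r1:Add1,r2:Mul1,r3:1,r4:9
  c16: CDB Add1=10  regs: r0:Add2,r1:10,r2:Mul1,r3:1,r4:9
  c17: -  regs: r0:Add2,r1:10,r2:Mul1,r3:1,r4:9
  c18: -  regs: r0:Add2,r1:10,r2:Mul1,r3:1,r4:9

STATUS = TAG Add2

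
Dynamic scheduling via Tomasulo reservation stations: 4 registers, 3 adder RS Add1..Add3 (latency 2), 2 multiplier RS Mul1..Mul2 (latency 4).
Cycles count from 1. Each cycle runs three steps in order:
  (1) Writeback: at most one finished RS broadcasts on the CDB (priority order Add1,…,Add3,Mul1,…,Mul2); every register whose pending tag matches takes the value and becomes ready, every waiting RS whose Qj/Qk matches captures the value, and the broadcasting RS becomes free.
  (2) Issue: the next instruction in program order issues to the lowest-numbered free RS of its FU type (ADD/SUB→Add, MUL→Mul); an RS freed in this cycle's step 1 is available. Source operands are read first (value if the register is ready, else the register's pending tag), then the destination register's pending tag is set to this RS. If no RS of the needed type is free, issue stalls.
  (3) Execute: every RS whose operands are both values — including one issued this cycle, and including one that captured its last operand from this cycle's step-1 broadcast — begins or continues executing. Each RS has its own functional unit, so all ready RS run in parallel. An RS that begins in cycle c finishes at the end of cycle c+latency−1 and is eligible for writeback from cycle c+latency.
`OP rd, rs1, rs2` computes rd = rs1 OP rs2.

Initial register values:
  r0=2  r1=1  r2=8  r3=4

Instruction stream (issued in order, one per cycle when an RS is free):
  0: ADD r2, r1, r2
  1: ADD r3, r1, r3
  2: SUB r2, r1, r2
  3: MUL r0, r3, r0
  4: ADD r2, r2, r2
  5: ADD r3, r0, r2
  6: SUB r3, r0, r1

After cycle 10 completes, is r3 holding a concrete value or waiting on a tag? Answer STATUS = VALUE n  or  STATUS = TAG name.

  c1: issue ADD r2<-Add1  regs: r0:2,r1:1,r2:Add1,r3:4
  c2: issue ADD r3<-Add2  regs: r0:2,r1:1,r2:Add1,r3:Add2
  c3: CDB Add1=9; issue SUB r2<-Add1  regs: r0:2,r1:1,r2:Add1,r3:Add2
  c4: CDB Add2=5; issue MUL r0<-Mul1  regs: r0:Mul1,r1:1,r2:Add1,r3:5
  c5: CDB Add1=-8; issue ADD r2<-Add1  regs: r0:Mul1,r1:1,r2:Add1,r3:5
  c6: issue ADD r3<-Add2  regs: r0:Mul1,r1:1,r2:Add1,r3:Add2
  c7: CDB Add1=-16; issue SUB r3<-Add1  regs: r0:Mul1,r1:1,r2:-16,r3:Add1
  c8: CDB Mul1=10  regs: r0:10,r1:1,r2:-16,r3:Add1
  c9: -  regs: r0:10,r1:1,r2:-16,r3:Add1
  c10: CDB Add1=9  regs: r0:10,r1:1,r2:-16,r3:9

STATUS = VALUE 9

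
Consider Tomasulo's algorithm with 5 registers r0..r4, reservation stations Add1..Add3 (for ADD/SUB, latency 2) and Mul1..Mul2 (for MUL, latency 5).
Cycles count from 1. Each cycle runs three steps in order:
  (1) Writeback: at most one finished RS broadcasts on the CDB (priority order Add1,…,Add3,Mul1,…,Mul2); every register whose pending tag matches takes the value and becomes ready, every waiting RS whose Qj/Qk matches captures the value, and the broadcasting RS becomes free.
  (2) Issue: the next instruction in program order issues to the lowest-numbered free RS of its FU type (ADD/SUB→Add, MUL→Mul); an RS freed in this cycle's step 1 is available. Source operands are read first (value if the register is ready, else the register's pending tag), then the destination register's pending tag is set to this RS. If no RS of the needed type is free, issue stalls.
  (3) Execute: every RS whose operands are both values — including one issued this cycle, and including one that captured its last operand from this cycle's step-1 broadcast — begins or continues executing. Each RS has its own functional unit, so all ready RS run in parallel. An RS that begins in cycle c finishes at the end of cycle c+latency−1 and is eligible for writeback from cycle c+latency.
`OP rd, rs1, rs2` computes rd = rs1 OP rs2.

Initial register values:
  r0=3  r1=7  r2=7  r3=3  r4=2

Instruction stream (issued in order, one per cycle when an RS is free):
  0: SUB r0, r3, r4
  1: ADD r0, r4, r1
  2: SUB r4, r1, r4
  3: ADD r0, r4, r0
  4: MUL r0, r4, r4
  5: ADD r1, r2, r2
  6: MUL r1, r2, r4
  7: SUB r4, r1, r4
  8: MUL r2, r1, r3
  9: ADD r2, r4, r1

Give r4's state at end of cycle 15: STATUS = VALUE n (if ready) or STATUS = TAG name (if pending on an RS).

STATUS = VALUE 30

c1: issue SUB r0<-Add1 | r0:Add1,r1:7,r2:7,r3:3,r4:2
c2: issue ADD r0<-Add2 | r0:Add2,r1:7,r2:7,r3:3,r4:2
c3: CDB Add1=1; issue SUB r4<-Add1 | r0:Add2,r1:7,r2:7,r3:3,r4:Add1
c4: CDB Add2=9; issue ADD r0<-Add2 | r0:Add2,r1:7,r2:7,r3:3,r4:Add1
c5: CDB Add1=5; issue MUL r0<-Mul1 | r0:Mul1,r1:7,r2:7,r3:3,r4:5
c6: issue ADD r1<-Add1 | r0:Mul1,r1:Add1,r2:7,r3:3,r4:5
c7: CDB Add2=14; issue MUL r1<-Mul2 | r0:Mul1,r1:Mul2,r2:7,r3:3,r4:5
c8: CDB Add1=14; issue SUB r4<-Add1 | r0:Mul1,r1:Mul2,r2:7,r3:3,r4:Add1
c9: stall | r0:Mul1,r1:Mul2,r2:7,r3:3,r4:Add1
c10: CDB Mul1=25; issue MUL r2<-Mul1 | r0:25,r1:Mul2,r2:Mul1,r3:3,r4:Add1
c11: issue ADD r2<-Add2 | r0:25,r1:Mul2,r2:Add2,r3:3,r4:Add1
c12: CDB Mul2=35 | r0:25,r1:35,r2:Add2,r3:3,r4:Add1
c13: - | r0:25,r1:35,r2:Add2,r3:3,r4:Add1
c14: CDB Add1=30 | r0:25,r1:35,r2:Add2,r3:3,r4:30
c15: - | r0:25,r1:35,r2:Add2,r3:3,r4:30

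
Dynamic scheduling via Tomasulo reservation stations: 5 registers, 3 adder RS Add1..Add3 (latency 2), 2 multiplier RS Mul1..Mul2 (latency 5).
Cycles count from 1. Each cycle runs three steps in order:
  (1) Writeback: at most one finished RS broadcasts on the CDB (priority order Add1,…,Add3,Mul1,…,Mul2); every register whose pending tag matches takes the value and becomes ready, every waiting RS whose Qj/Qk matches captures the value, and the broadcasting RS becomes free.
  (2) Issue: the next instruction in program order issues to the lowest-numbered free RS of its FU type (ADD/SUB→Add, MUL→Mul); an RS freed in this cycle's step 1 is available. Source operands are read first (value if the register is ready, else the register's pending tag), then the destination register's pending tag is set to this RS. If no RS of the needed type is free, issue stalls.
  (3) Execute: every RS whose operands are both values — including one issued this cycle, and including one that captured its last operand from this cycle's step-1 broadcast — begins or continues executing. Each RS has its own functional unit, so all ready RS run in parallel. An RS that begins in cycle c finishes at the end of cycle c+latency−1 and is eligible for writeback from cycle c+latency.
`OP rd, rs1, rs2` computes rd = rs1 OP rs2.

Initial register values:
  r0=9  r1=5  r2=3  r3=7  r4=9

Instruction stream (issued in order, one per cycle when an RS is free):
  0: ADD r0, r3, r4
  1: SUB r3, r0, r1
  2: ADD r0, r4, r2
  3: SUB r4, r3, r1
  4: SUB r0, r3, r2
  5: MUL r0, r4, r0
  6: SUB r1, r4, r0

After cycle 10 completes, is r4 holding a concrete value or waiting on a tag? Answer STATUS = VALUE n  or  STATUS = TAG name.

STATUS = VALUE 6

cycle 1: issue ADD r0<-Add1 // r0:Add1,r1:5,r2:3,r3:7,r4:9
cycle 2: issue SUB r3<-Add2 // r0:Add1,r1:5,r2:3,r3:Add2,r4:9
cycle 3: CDB Add1=16; issue ADD r0<-Add1 // r0:Add1,r1:5,r2:3,r3:Add2,r4:9
cycle 4: issue SUB r4<-Add3 // r0:Add1,r1:5,r2:3,r3:Add2,r4:Add3
cycle 5: CDB Add1=12; issue SUB r0<-Add1 // r0:Add1,r1:5,r2:3,r3:Add2,r4:Add3
cycle 6: CDB Add2=11; issue MUL r0<-Mul1 // r0:Mul1,r1:5,r2:3,r3:11,r4:Add3
cycle 7: issue SUB r1<-Add2 // r0:Mul1,r1:Add2,r2:3,r3:11,r4:Add3
cycle 8: CDB Add1=8 // r0:Mul1,r1:Add2,r2:3,r3:11,r4:Add3
cycle 9: CDB Add3=6 // r0:Mul1,r1:Add2,r2:3,r3:11,r4:6
cycle 10: - // r0:Mul1,r1:Add2,r2:3,r3:11,r4:6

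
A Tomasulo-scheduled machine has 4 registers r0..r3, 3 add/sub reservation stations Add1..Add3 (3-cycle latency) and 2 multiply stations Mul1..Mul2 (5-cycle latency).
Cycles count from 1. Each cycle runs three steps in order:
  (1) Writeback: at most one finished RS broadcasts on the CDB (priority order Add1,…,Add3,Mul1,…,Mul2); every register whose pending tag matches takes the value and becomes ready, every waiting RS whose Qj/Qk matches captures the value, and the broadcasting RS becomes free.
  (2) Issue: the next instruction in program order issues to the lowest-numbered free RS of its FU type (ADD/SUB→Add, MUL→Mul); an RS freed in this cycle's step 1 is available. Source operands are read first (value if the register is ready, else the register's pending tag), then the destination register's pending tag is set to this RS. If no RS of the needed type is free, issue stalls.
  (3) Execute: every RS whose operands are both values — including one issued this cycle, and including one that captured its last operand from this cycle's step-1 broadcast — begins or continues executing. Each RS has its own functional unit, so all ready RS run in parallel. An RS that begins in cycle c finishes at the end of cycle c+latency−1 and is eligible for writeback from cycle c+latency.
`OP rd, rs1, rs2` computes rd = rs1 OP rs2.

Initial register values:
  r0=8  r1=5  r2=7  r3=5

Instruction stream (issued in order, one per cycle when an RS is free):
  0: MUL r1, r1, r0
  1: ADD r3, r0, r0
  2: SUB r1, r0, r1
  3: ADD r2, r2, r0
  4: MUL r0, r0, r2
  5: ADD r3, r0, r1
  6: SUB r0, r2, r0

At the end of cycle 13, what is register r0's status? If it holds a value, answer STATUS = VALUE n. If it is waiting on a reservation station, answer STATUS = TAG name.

STATUS = TAG Add3

cycle 1: issue MUL r1<-Mul1 // r0:8,r1:Mul1,r2:7,r3:5
cycle 2: issue ADD r3<-Add1 // r0:8,r1:Mul1,r2:7,r3:Add1
cycle 3: issue SUB r1<-Add2 // r0:8,r1:Add2,r2:7,r3:Add1
cycle 4: issue ADD r2<-Add3 // r0:8,r1:Add2,r2:Add3,r3:Add1
cycle 5: CDB Add1=16; issue MUL r0<-Mul2 // r0:Mul2,r1:Add2,r2:Add3,r3:16
cycle 6: CDB Mul1=40; issue ADD r3<-Add1 // r0:Mul2,r1:Add2,r2:Add3,r3:Add1
cycle 7: CDB Add3=15; issue SUB r0<-Add3 // r0:Add3,r1:Add2,r2:15,r3:Add1
cycle 8: - // r0:Add3,r1:Add2,r2:15,r3:Add1
cycle 9: CDB Add2=-32 // r0:Add3,r1:-32,r2:15,r3:Add1
cycle 10: - // r0:Add3,r1:-32,r2:15,r3:Add1
cycle 11: - // r0:Add3,r1:-32,r2:15,r3:Add1
cycle 12: CDB Mul2=120 // r0:Add3,r1:-32,r2:15,r3:Add1
cycle 13: - // r0:Add3,r1:-32,r2:15,r3:Add1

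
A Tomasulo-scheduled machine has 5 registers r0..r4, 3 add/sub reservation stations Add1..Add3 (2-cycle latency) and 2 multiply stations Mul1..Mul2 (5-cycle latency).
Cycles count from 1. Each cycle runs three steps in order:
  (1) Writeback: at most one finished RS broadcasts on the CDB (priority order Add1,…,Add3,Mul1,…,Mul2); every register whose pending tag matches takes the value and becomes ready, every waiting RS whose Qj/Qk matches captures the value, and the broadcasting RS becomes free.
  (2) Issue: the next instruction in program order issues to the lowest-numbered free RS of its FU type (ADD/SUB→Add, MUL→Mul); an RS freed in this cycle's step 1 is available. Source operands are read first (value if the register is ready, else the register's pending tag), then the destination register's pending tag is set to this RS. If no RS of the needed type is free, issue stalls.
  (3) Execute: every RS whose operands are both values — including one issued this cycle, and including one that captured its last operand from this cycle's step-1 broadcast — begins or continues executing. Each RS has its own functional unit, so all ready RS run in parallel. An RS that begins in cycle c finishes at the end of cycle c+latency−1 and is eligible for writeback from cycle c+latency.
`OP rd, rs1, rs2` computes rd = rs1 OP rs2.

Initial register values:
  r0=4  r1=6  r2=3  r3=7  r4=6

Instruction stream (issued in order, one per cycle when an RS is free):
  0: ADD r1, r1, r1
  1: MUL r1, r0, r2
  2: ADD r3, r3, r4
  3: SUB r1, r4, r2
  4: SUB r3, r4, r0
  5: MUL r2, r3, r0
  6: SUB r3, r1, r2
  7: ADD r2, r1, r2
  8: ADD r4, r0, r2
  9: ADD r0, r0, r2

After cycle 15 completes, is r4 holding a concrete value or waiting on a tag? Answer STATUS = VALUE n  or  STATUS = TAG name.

STATUS = TAG Add3

  c1: issue ADD r1<-Add1  regs: r0:4,r1:Add1,r2:3,r3:7,r4:6
  c2: issue MUL r1<-Mul1  regs: r0:4,r1:Mul1,r2:3,r3:7,r4:6
  c3: CDB Add1=12; issue ADD r3<-Add1  regs: r0:4,r1:Mul1,r2:3,r3:Add1,r4:6
  c4: issue SUB r1<-Add2  regs: r0:4,r1:Add2,r2:3,r3:Add1,r4:6
  c5: CDB Add1=13; issue SUB r3<-Add1  regs: r0:4,r1:Add2,r2:3,r3:Add1,r4:6
  c6: CDB Add2=3; issue MUL r2<-Mul2  regs: r0:4,r1:3,r2:Mul2,r3:Add1,r4:6
  c7: CDB Add1=2; issue SUB r3<-Add1  regs: r0:4,r1:3,r2:Mul2,r3:Add1,r4:6
  c8: CDB Mul1=12; issue ADD r2<-Add2  regs: r0:4,r1:3,r2:Add2,r3:Add1,r4:6
  c9: issue ADD r4<-Add3  regs: r0:4,r1:3,r2:Add2,r3:Add1,r4:Add3
  c10: stall  regs: r0:4,r1:3,r2:Add2,r3:Add1,r4:Add3
  c11: stall  regs: r0:4,r1:3,r2:Add2,r3:Add1,r4:Add3
  c12: CDB Mul2=8; stall  regs: r0:4,r1:3,r2:Add2,r3:Add1,r4:Add3
  c13: stall  regs: r0:4,r1:3,r2:Add2,r3:Add1,r4:Add3
  c14: CDB Add1=-5; issue ADD r0<-Add1  regs: r0:Add1,r1:3,r2:Add2,r3:-5,r4:Add3
  c15: CDB Add2=11  regs: r0:Add1,r1:3,r2:11,r3:-5,r4:Add3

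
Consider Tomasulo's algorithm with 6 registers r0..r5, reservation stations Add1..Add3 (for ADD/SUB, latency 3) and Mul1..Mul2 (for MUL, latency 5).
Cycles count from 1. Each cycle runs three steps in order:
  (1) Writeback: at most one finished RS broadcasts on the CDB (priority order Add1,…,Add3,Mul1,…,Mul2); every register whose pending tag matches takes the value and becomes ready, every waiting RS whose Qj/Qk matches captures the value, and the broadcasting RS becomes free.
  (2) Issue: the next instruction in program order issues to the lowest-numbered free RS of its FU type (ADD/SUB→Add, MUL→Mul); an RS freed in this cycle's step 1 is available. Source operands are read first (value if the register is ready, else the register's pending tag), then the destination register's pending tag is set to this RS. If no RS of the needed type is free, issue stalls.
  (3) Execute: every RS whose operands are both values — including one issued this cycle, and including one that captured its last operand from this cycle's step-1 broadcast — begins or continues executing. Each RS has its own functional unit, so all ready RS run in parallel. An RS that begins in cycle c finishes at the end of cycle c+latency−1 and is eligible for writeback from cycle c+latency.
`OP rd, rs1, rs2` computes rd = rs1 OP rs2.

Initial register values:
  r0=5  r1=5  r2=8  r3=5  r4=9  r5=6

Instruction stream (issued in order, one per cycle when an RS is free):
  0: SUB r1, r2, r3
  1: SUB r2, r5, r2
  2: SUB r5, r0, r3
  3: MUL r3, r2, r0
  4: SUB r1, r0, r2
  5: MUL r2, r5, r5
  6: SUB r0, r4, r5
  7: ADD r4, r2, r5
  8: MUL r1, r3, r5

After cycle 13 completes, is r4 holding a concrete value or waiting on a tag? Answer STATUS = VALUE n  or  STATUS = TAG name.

cycle 1: issue SUB r1<-Add1 // r0:5,r1:Add1,r2:8,r3:5,r4:9,r5:6
cycle 2: issue SUB r2<-Add2 // r0:5,r1:Add1,r2:Add2,r3:5,r4:9,r5:6
cycle 3: issue SUB r5<-Add3 // r0:5,r1:Add1,r2:Add2,r3:5,r4:9,r5:Add3
cycle 4: CDB Add1=3; issue MUL r3<-Mul1 // r0:5,r1:3,r2:Add2,r3:Mul1,r4:9,r5:Add3
cycle 5: CDB Add2=-2; issue SUB r1<-Add1 // r0:5,r1:Add1,r2:-2,r3:Mul1,r4:9,r5:Add3
cycle 6: CDB Add3=0; issue MUL r2<-Mul2 // r0:5,r1:Add1,r2:Mul2,r3:Mul1,r4:9,r5:0
cycle 7: issue SUB r0<-Add2 // r0:Add2,r1:Add1,r2:Mul2,r3:Mul1,r4:9,r5:0
cycle 8: CDB Add1=7; issue ADD r4<-Add1 // r0:Add2,r1:7,r2:Mul2,r3:Mul1,r4:Add1,r5:0
cycle 9: stall // r0:Add2,r1:7,r2:Mul2,r3:Mul1,r4:Add1,r5:0
cycle 10: CDB Add2=9; stall // r0:9,r1:7,r2:Mul2,r3:Mul1,r4:Add1,r5:0
cycle 11: CDB Mul1=-10; issue MUL r1<-Mul1 // r0:9,r1:Mul1,r2:Mul2,r3:-10,r4:Add1,r5:0
cycle 12: CDB Mul2=0 // r0:9,r1:Mul1,r2:0,r3:-10,r4:Add1,r5:0
cycle 13: - // r0:9,r1:Mul1,r2:0,r3:-10,r4:Add1,r5:0

STATUS = TAG Add1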